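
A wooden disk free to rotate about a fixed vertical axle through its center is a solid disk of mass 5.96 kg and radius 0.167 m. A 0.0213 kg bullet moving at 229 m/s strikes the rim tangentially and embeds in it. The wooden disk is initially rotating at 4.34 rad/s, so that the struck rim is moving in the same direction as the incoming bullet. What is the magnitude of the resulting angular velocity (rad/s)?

About the axle the impulsive forces during the collision are internal, so angular momentum about that axis is conserved.
I_p = ½(5.96)(0.167)² = 0.08311 kg·m². Taking the sense of the bullet's angular momentum as positive, L_{bullet} = m v R = (0.0213)(229)(0.167) = 0.8146 kg·m²/s.
L_i = +I_p ω_p + m v R = +(0.08311)(4.34) + 0.8146 = 1.175 kg·m²/s.
After sticking, I_f = I_p + m R² = 0.08311 + (0.0213)(0.167)² = 0.08370 kg·m².
ω_f = L_i / I_f = 1.175 / 0.08370 = 14.04 rad/s.

|ω_f| ≈ 14.0 rad/s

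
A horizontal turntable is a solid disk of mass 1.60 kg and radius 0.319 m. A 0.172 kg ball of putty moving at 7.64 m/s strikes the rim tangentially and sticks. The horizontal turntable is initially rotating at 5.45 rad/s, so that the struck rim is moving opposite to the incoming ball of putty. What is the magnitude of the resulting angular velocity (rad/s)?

The axle reaction passes through the axle and exerts no torque about it; angular momentum about the axle is conserved through the impact.
I_p = ½(1.60)(0.319)² = 0.08141 kg·m². Taking the sense of the ball of putty's angular momentum as positive, L_{ball} = m v R = (0.172)(7.64)(0.319) = 0.4192 kg·m²/s.
L_i = −I_p ω_p + m v R = −(0.08141)(5.45) + 0.4192 = -0.02449 kg·m²/s.
After sticking, I_f = I_p + m R² = 0.08141 + (0.172)(0.319)² = 0.09891 kg·m².
ω_f = L_i / I_f = -0.02449 / 0.09891 = -0.2476 rad/s.

|ω_f| ≈ 0.248 rad/s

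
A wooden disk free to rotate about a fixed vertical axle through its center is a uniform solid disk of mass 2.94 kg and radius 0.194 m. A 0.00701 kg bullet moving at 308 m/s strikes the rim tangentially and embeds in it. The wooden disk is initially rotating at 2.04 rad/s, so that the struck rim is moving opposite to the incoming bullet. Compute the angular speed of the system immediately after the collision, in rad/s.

About the axle the impulsive forces during the collision are internal, so angular momentum about that axis is conserved.
I_p = ½(2.94)(0.194)² = 0.05532 kg·m². Taking the sense of the bullet's angular momentum as positive, L_{bullet} = m v R = (0.00701)(308)(0.194) = 0.4189 kg·m²/s.
L_i = −I_p ω_p + m v R = −(0.05532)(2.04) + 0.4189 = 0.3060 kg·m²/s.
After sticking, I_f = I_p + m R² = 0.05532 + (0.00701)(0.194)² = 0.05559 kg·m².
ω_f = L_i / I_f = 0.3060 / 0.05559 = 5.505 rad/s.

|ω_f| ≈ 5.50 rad/s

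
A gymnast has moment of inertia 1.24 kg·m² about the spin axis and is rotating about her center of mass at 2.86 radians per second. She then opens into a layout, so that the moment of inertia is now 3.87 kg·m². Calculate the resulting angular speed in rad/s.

ω₂ ≈ 0.916 rad/s

With no external torque about the axis, L is conserved: I₁ω₁ = I₂ω₂.
ω₂ = I₁ω₁ / I₂ = (1.240)(2.86 rad/s) / (3.870) = 0.9164 rad/s.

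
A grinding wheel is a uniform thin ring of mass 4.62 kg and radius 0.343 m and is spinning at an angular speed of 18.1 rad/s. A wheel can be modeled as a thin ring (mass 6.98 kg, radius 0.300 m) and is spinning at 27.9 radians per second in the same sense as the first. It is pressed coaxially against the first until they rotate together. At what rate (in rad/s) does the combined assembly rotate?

|ω_f| ≈ 23.4 rad/s

No external torque acts about the common axis, so total angular momentum is conserved.
Moments of inertia: I_A = (4.62)(0.343)² = 0.5435 kg·m²; I_B = (6.98)(0.300)² = 0.6282 kg·m².
Taking A's sense as positive: L = (0.5435)(18.1) + (0.6282)(27.9) = 27.36 kg·m²·rad/s.
Combined I = 0.5435 + 0.6282 = 1.172 kg·m².
ω_f = L / I = 27.36 / 1.172 = 23.35 rad/s.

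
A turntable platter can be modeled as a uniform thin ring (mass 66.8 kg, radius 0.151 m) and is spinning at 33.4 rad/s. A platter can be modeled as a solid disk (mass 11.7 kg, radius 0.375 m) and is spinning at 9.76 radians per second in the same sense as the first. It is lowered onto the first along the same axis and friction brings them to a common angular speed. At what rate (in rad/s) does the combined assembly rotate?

|ω_f| ≈ 25.1 rad/s

No external torque acts about the common axis, so total angular momentum is conserved.
Moments of inertia: I_A = (66.8)(0.151)² = 1.523 kg·m²; I_B = ½(11.7)(0.375)² = 0.8227 kg·m².
Taking A's sense as positive: L = (1.523)(33.4) + (0.8227)(9.76) = 58.90 kg·m²·rad/s.
Combined I = 1.523 + 0.8227 = 2.346 kg·m².
ω_f = L / I = 58.90 / 2.346 = 25.11 rad/s.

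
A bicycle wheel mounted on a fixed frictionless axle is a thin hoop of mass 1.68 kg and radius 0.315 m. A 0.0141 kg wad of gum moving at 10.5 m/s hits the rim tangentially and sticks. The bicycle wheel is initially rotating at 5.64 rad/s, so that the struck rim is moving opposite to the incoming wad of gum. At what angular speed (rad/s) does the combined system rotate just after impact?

The axle reaction passes through the axle and exerts no torque about it; angular momentum about the axle is conserved through the impact.
I_p = (1.68)(0.315)² = 0.1667 kg·m². Taking the sense of the wad of gum's angular momentum as positive, L_{wad} = m v R = (0.0141)(10.5)(0.315) = 0.04664 kg·m²/s.
L_i = −I_p ω_p + m v R = −(0.1667)(5.64) + 0.04664 = -0.8935 kg·m²/s.
After sticking, I_f = I_p + m R² = 0.1667 + (0.0141)(0.315)² = 0.1681 kg·m².
ω_f = L_i / I_f = -0.8935 / 0.1681 = -5.316 rad/s.

|ω_f| ≈ 5.32 rad/s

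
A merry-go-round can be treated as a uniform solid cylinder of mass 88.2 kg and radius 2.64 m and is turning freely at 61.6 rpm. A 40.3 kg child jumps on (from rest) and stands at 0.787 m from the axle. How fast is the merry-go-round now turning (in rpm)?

ω_f ≈ 57.0 rpm

The added mass arrives with no angular momentum about the axle, and any external torque about the axle is negligible, so the system's angular momentum is conserved.
I_p = ½(88.2)(2.64)² = 307.4 kg·m².
Added inertia Σmr² = (40.3)(0.787)² = 24.96 kg·m²; I_f = 307.4 + 24.96 = 332.3 kg·m².
ω_f = I_p ω_i / I_f = (307.4)(61.6) / 332.3 = 56.97 rpm.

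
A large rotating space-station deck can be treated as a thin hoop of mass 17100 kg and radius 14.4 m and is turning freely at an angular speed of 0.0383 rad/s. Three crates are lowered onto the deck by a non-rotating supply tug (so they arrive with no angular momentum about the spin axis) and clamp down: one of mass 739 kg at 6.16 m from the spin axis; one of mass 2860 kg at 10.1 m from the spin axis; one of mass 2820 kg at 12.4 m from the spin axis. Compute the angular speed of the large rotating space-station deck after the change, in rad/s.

The added mass arrives with no angular momentum about the spin axis, and any external torque about the spin axis is negligible, so the system's angular momentum is conserved.
I_p = (17100)(14.4)² = 3.546e+06 kg·m².
Added inertia Σmr² = (739)(6.16)² + (2860)(10.1)² + (2820)(12.4)² = 7.534e+05 kg·m²; I_f = 3.546e+06 + 7.534e+05 = 4.299e+06 kg·m².
ω_f = I_p ω_i / I_f = (3.546e+06)(0.0383) / 4.299e+06 = 0.03159 rad/s.

ω_f ≈ 0.0316 rad/s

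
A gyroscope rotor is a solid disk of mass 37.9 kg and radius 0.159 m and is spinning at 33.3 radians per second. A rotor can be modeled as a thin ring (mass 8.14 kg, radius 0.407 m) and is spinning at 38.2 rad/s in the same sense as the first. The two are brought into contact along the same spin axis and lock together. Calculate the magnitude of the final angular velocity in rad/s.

|ω_f| ≈ 36.9 rad/s

No external torque acts about the common axis, so total angular momentum is conserved.
Moments of inertia: I_A = ½(37.9)(0.159)² = 0.4791 kg·m²; I_B = (8.14)(0.407)² = 1.348 kg·m².
Taking A's sense as positive: L = (0.4791)(33.3) + (1.348)(38.2) = 67.46 kg·m²·rad/s.
Combined I = 0.4791 + 1.348 = 1.827 kg·m².
ω_f = L / I = 67.46 / 1.827 = 36.92 rad/s.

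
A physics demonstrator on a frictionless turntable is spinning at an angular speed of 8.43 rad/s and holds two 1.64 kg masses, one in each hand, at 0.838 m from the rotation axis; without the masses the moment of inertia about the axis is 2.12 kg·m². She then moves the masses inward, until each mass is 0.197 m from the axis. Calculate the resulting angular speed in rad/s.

With no external torque about the axis, L is conserved: I₁ω₁ = I₂ω₂.
I₁ = 2.12 + 2(1.64)(0.838)² = 4.423 kg·m²; I₂ = 2.12 + 2(1.64)(0.197)² = 2.247 kg·m².
ω₂ = I₁ω₁ / I₂ = (4.423)(8.43 rad/s) / (2.247) = 16.59 rad/s.

ω₂ ≈ 16.6 rad/s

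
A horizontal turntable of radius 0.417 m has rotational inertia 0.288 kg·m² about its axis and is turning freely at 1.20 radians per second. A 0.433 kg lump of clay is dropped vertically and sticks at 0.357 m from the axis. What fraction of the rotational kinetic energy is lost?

fraction ≈ 0.161

The added mass arrives with no angular momentum about the axis, and any external torque about the axis is negligible, so the system's angular momentum is conserved.
Added inertia Σmr² = (0.433)(0.357)² = 0.05519 kg·m²; I_f = 0.2880 + 0.05519 = 0.3432 kg·m².
ω_f = I_p ω_i / I_f = (0.2880)(1.20) / 0.3432 = 1.007 rad/s.
KE_i = ½(0.2880)(1.200 rad/s)² = 0.2074 J; KE_f = ½(0.3432)(1.007)² = 0.1740 J.
Fraction lost = 0.1608.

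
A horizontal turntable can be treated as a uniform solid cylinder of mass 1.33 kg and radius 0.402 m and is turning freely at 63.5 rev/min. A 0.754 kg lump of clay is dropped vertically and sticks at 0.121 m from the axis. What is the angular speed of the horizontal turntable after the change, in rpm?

No external torque acts about the axis; L_before = L_after.
I_p = ½(1.33)(0.402)² = 0.1075 kg·m².
Added inertia Σmr² = (0.754)(0.121)² = 0.01104 kg·m²; I_f = 0.1075 + 0.01104 = 0.1185 kg·m².
ω_f = I_p ω_i / I_f = (0.1075)(63.5) / 0.1185 = 57.58 rpm.

ω_f ≈ 57.6 rpm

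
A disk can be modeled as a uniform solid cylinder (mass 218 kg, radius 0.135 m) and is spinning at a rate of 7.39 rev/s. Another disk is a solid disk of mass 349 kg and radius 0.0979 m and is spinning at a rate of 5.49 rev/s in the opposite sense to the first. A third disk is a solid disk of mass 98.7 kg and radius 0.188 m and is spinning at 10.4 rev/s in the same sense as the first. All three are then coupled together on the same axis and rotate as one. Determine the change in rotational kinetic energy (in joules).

The coupling torques are internal; angular momentum about the shared axis is conserved.
Moments of inertia: I_A = ½(218)(0.135)² = 1.987 kg·m²; I_B = ½(349)(0.0979)² = 1.672 kg·m²; I_C = ½(98.7)(0.188)² = 1.744 kg·m².
Taking A's sense as positive: L = (1.987)(7.39) − (1.672)(5.49) + (1.744)(10.4) = 23.64 kg·m²·rev/s.
Combined I = 1.987 + 1.672 + 1.744 = 5.403 kg·m².
ω_f = L / I = 23.64 / 5.403 = 4.375 rev/s.
KE_i = ½ΣIω² = 6860 J; KE_f = ½(5.403)(27.49)² = 2041 J.

ΔKE ≈ -4820 J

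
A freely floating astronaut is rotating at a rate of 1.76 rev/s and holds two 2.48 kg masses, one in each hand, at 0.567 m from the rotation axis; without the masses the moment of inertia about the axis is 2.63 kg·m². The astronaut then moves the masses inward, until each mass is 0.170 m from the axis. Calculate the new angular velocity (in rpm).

With no external torque about the axis, L is conserved: I₁ω₁ = I₂ω₂.
I₁ = 2.63 + 2(2.48)(0.567)² = 4.225 kg·m²; I₂ = 2.63 + 2(2.48)(0.170)² = 2.773 kg·m².
ω₂ = I₁ω₁ / I₂ = (4.225)(1.76 rev/s) / (2.773) = 2.681 rev/s = 160.9 rpm.

ω₂ ≈ 161 rpm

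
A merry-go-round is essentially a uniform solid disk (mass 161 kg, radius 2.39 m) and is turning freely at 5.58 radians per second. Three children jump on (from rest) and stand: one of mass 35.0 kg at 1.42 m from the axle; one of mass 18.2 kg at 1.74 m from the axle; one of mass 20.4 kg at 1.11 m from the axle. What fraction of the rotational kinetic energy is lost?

fraction ≈ 0.247

The added mass arrives with no angular momentum about the axle, and any external torque about the axle is negligible, so the system's angular momentum is conserved.
I_p = ½(161)(2.39)² = 459.8 kg·m².
Added inertia Σmr² = (35.0)(1.42)² + (18.2)(1.74)² + (20.4)(1.11)² = 150.8 kg·m²; I_f = 459.8 + 150.8 = 610.6 kg·m².
ω_f = I_p ω_i / I_f = (459.8)(5.58) / 610.6 = 4.202 rad/s.
KE_i = ½(459.8)(5.580 rad/s)² = 7159 J; KE_f = ½(610.6)(4.202)² = 5391 J.
Fraction lost = 0.2470.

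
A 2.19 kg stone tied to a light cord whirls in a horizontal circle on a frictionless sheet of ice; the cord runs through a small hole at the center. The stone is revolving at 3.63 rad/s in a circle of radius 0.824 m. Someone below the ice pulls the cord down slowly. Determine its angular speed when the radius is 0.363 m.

The constraining force is radial, so m r² ω about the center is conserved.
ω₂ = ω₁ (r₁/r₂)² = (3.63)(0.824/0.363)² = 18.70 rad/s.

ω₂ ≈ 18.7 rad/s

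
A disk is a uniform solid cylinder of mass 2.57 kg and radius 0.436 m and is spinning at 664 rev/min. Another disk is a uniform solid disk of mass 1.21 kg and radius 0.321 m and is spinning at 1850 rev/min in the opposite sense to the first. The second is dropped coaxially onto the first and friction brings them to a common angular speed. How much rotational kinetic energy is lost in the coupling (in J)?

ΔKE lost ≈ 1720 J

No external torque acts about the common axis, so total angular momentum is conserved.
Moments of inertia: I_A = ½(2.57)(0.436)² = 0.2443 kg·m²; I_B = ½(1.21)(0.321)² = 0.06234 kg·m².
Taking A's sense as positive: L = (0.2443)(664) − (0.06234)(1850) = 46.87 kg·m²·rpm.
Combined I = 0.2443 + 0.06234 = 0.3066 kg·m².
ω_f = L / I = 46.87 / 0.3066 = 152.9 rpm.
KE_i = ½ΣIω² = 1760 J; KE_f = ½(0.3066)(16.01)² = 39.28 J.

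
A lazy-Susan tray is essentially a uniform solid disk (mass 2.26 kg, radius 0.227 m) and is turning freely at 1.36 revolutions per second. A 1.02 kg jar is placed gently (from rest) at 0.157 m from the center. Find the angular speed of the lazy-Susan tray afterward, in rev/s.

ω_f ≈ 0.950 rev/s

No external torque acts about the center; L_before = L_after.
I_p = ½(2.26)(0.227)² = 0.05823 kg·m².
Added inertia Σmr² = (1.02)(0.157)² = 0.02514 kg·m²; I_f = 0.05823 + 0.02514 = 0.08337 kg·m².
ω_f = I_p ω_i / I_f = (0.05823)(1.36) / 0.08337 = 0.9499 rev/s.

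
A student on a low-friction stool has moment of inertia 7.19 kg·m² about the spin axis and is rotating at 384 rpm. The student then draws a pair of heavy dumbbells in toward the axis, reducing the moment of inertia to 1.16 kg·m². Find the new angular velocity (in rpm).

ω₂ ≈ 2380 rpm

No external torque acts about the spin axis, so angular momentum is conserved.
ω₂ = I₁ω₁ / I₂ = (7.190)(384 rpm) / (1.160) = 2380 rpm.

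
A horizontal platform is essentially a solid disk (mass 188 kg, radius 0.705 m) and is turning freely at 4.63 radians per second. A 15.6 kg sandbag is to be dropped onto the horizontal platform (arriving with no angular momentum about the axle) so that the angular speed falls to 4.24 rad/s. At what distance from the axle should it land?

r ≈ 0.525 m

The added mass arrives with no angular momentum about the axle, and any external torque about the axle is negligible, so the system's angular momentum is conserved.
I_p = ½(188)(0.705)² = 46.72 kg·m².
I_p ω_i = (I_p + m r²) ω_f ⇒ m r² = I_p(ω_i/ω_f − 1) = 46.72(4.63/4.24 − 1) = 4.297 kg·m².
r = √(4.297/15.6) = 0.5249 m.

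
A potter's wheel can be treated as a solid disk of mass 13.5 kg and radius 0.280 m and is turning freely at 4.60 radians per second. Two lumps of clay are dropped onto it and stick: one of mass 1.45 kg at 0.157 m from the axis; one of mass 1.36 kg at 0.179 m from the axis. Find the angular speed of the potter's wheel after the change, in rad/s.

ω_f ≈ 4.00 rad/s

The added mass arrives with no angular momentum about the axis, and any external torque about the axis is negligible, so the system's angular momentum is conserved.
I_p = ½(13.5)(0.280)² = 0.5292 kg·m².
Added inertia Σmr² = (1.45)(0.157)² + (1.36)(0.179)² = 0.07932 kg·m²; I_f = 0.5292 + 0.07932 = 0.6085 kg·m².
ω_f = I_p ω_i / I_f = (0.5292)(4.60) / 0.6085 = 4.000 rad/s.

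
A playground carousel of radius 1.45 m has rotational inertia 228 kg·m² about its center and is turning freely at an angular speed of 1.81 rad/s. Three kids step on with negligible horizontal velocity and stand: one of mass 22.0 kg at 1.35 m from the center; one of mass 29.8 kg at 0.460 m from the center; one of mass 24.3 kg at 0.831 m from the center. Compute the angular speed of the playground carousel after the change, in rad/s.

ω_f ≈ 1.42 rad/s

No external torque acts about the center; L_before = L_after.
Added inertia Σmr² = (22.0)(1.35)² + (29.8)(0.460)² + (24.3)(0.831)² = 63.18 kg·m²; I_f = 228.0 + 63.18 = 291.2 kg·m².
ω_f = I_p ω_i / I_f = (228.0)(1.81) / 291.2 = 1.417 rad/s.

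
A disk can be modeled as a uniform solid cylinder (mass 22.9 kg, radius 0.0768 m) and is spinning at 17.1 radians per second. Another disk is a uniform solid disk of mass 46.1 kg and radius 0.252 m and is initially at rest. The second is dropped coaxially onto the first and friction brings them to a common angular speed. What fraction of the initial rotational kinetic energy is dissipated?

fraction ≈ 0.956

The coupling torques are internal; angular momentum about the shared axis is conserved.
Moments of inertia: I_A = ½(22.9)(0.0768)² = 0.06753 kg·m²; I_B = ½(46.1)(0.252)² = 1.464 kg·m².
Taking A's sense as positive: L = (0.06753)(17.1) = 1.155 kg·m²·rad/s.
Combined I = 0.06753 + 1.464 = 1.531 kg·m².
ω_f = L / I = 1.155 / 1.531 = 0.7542 rad/s.
KE_i = ½ΣIω² = 9.874 J; KE_f = ½(1.531)(0.7542)² = 0.4355 J.
Fraction dissipated = (KE_i − KE_f)/KE_i = 0.9559.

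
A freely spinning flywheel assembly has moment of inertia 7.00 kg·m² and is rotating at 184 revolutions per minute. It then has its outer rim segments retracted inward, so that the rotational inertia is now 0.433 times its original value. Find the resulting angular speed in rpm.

No external torque acts about the spin axis, so angular momentum is conserved.
I₂ = 0.433 × 7.00 = 3.031 kg·m².
ω₂ = I₁ω₁ / I₂ = (7.000)(184 rpm) / (3.031) = 424.9 rpm.

ω₂ ≈ 425 rpm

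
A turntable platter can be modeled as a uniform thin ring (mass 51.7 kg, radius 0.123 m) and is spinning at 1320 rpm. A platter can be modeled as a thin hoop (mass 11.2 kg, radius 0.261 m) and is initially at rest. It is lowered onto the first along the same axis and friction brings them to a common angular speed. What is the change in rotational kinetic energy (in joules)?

ΔKE ≈ -3690 J

The coupling torques are internal; angular momentum about the shared axis is conserved.
Moments of inertia: I_A = (51.7)(0.123)² = 0.7822 kg·m²; I_B = (11.2)(0.261)² = 0.7630 kg·m².
Taking A's sense as positive: L = (0.7822)(1320) = 1032 kg·m²·rpm.
Combined I = 0.7822 + 0.7630 = 1.545 kg·m².
ω_f = L / I = 1032 / 1.545 = 668.2 rpm.
KE_i = ½ΣIω² = 7473 J; KE_f = ½(1.545)(69.97)² = 3783 J.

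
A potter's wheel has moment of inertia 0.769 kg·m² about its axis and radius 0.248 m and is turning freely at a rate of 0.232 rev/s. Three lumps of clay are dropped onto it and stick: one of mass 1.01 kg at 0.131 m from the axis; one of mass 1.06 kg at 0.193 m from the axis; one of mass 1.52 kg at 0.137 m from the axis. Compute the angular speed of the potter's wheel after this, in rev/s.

ω_f ≈ 0.209 rev/s

The added mass arrives with no angular momentum about the axis, and any external torque about the axis is negligible, so the system's angular momentum is conserved.
Added inertia Σmr² = (1.01)(0.131)² + (1.06)(0.193)² + (1.52)(0.137)² = 0.08535 kg·m²; I_f = 0.7690 + 0.08535 = 0.8543 kg·m².
ω_f = I_p ω_i / I_f = (0.7690)(0.232) / 0.8543 = 0.2088 rev/s.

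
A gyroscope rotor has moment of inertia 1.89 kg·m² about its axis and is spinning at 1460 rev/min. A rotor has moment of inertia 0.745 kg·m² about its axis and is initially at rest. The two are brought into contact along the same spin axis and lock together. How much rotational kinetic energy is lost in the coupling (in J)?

The coupling torques are internal; angular momentum about the shared axis is conserved.
Taking A's sense as positive: L = (1.890)(1460) = 2759 kg·m²·rpm.
Combined I = 1.890 + 0.7450 = 2.635 kg·m².
ω_f = L / I = 2759 / 2.635 = 1047 rpm.
KE_i = ½ΣIω² = 22090 J; KE_f = ½(2.635)(109.7)² = 15840 J.

ΔKE lost ≈ 6250 J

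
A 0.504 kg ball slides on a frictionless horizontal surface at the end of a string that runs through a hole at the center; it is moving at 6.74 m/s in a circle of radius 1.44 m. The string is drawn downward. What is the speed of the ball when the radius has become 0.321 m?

v₂ ≈ 30.2 m/s

Central (radial) force ⇒ zero torque about the center ⇒ m v r is constant.
v₂ = v₁ r₁ / r₂ = (6.74)(1.44) / (0.321) = 30.24 m/s.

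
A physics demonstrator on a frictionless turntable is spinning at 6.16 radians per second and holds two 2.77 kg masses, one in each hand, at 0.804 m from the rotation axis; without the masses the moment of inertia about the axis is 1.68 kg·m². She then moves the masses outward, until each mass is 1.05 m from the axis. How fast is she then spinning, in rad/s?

No external torque acts about the spin axis, so angular momentum is conserved.
I₁ = 1.68 + 2(2.77)(0.804)² = 5.261 kg·m²; I₂ = 1.68 + 2(2.77)(1.05)² = 7.788 kg·m².
ω₂ = I₁ω₁ / I₂ = (5.261)(6.16 rad/s) / (7.788) = 4.161 rad/s.

ω₂ ≈ 4.16 rad/s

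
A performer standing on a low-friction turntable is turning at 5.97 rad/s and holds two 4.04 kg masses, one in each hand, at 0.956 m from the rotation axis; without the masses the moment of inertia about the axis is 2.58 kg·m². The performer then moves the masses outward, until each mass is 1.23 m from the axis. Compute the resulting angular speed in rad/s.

ω₂ ≈ 4.02 rad/s

With no external torque about the axis, L is conserved: I₁ω₁ = I₂ω₂.
I₁ = 2.58 + 2(4.04)(0.956)² = 9.965 kg·m²; I₂ = 2.58 + 2(4.04)(1.23)² = 14.80 kg·m².
ω₂ = I₁ω₁ / I₂ = (9.965)(5.97 rad/s) / (14.80) = 4.018 rad/s.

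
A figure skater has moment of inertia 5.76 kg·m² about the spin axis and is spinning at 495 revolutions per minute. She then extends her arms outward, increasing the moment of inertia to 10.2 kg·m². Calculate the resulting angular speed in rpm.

No external torque acts about the spin axis, so angular momentum is conserved.
ω₂ = I₁ω₁ / I₂ = (5.760)(495 rpm) / (10.20) = 279.5 rpm.

ω₂ ≈ 280 rpm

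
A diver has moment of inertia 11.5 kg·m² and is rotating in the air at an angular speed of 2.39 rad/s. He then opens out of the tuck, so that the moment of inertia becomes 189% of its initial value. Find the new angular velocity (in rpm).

Angular momentum about the spin axis is conserved since the torque about it is zero.
I₂ = 1.89 × 11.5 = 21.73 kg·m².
ω₂ = I₁ω₁ / I₂ = (11.50)(2.39 rad/s) / (21.73) = 1.265 rad/s = 12.08 rpm.

ω₂ ≈ 12.1 rpm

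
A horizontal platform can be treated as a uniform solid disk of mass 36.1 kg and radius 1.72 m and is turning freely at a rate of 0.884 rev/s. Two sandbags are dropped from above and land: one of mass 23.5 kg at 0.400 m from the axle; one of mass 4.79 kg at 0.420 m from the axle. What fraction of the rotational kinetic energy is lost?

No external torque acts about the axle; L_before = L_after.
I_p = ½(36.1)(1.72)² = 53.40 kg·m².
Added inertia Σmr² = (23.5)(0.400)² + (4.79)(0.420)² = 4.605 kg·m²; I_f = 53.40 + 4.605 = 58.00 kg·m².
ω_f = I_p ω_i / I_f = (53.40)(0.884) / 58.00 = 0.8138 rev/s.
KE_i = ½(53.40)(5.554 rad/s)² = 823.7 J; KE_f = ½(58.00)(5.113)² = 758.3 J.
Fraction lost = 0.07939.

fraction ≈ 0.0794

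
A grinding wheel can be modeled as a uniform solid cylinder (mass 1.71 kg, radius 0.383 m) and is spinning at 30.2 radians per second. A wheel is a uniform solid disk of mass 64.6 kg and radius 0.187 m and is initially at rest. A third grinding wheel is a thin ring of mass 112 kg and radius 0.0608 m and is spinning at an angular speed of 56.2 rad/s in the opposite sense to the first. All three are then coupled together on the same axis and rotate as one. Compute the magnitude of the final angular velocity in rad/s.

The coupling torques are internal; angular momentum about the shared axis is conserved.
Moments of inertia: I_A = ½(1.71)(0.383)² = 0.1254 kg·m²; I_B = ½(64.6)(0.187)² = 1.129 kg·m²; I_C = (112)(0.0608)² = 0.4140 kg·m².
Taking A's sense as positive: L = (0.1254)(30.2) − (0.4140)(56.2) = -19.48 kg·m²·rad/s.
Combined I = 0.1254 + 1.129 + 0.4140 = 1.669 kg·m².
ω_f = L / I = -19.48 / 1.669 = -11.67 rad/s.

|ω_f| ≈ 11.7 rad/s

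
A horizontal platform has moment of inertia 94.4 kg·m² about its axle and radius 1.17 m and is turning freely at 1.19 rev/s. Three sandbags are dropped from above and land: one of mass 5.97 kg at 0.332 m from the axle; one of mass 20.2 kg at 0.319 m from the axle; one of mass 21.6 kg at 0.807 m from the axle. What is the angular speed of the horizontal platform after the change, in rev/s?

ω_f ≈ 1.01 rev/s

The added mass arrives with no angular momentum about the axle, and any external torque about the axle is negligible, so the system's angular momentum is conserved.
Added inertia Σmr² = (5.97)(0.332)² + (20.2)(0.319)² + (21.6)(0.807)² = 16.78 kg·m²; I_f = 94.40 + 16.78 = 111.2 kg·m².
ω_f = I_p ω_i / I_f = (94.40)(1.19) / 111.2 = 1.010 rev/s.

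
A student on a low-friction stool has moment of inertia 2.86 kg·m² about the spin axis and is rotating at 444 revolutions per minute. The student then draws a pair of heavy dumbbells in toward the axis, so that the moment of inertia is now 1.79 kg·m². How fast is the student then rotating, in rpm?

With no external torque about the axis, L is conserved: I₁ω₁ = I₂ω₂.
ω₂ = I₁ω₁ / I₂ = (2.860)(444 rpm) / (1.790) = 709.4 rpm.

ω₂ ≈ 709 rpm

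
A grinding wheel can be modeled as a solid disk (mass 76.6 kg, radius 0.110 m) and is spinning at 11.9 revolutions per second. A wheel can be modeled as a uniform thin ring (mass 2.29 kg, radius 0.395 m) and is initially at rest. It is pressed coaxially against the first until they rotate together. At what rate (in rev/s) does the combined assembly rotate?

No external torque acts about the common axis, so total angular momentum is conserved.
Moments of inertia: I_A = ½(76.6)(0.110)² = 0.4634 kg·m²; I_B = (2.29)(0.395)² = 0.3573 kg·m².
Taking A's sense as positive: L = (0.4634)(11.9) = 5.515 kg·m²·rev/s.
Combined I = 0.4634 + 0.3573 = 0.8207 kg·m².
ω_f = L / I = 5.515 / 0.8207 = 6.719 rev/s.

|ω_f| ≈ 6.72 rev/s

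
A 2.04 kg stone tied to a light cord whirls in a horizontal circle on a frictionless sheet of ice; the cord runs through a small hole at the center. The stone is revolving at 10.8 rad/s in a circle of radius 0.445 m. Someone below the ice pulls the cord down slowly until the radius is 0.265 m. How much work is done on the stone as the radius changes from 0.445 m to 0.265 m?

No torque about the axis ⇒ m r₁² ω₁ = m r₂² ω₂.
ω₂ = ω₁ (r₁/r₂)² = (10.8)(0.445/0.265)² = 30.45 rad/s.
W = ΔKE = ½m(v₂² − v₁²) = 42.88 J.

W ≈ 42.9 J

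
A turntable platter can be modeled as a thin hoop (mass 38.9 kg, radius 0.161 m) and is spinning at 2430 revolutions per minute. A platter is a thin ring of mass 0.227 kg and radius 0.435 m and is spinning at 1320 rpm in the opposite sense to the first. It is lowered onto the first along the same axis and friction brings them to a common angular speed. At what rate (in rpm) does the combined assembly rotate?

|ω_f| ≈ 2280 rpm

No external torque acts about the common axis, so total angular momentum is conserved.
Moments of inertia: I_A = (38.9)(0.161)² = 1.008 kg·m²; I_B = (0.227)(0.435)² = 0.04295 kg·m².
Taking A's sense as positive: L = (1.008)(2430) − (0.04295)(1320) = 2394 kg·m²·rpm.
Combined I = 1.008 + 0.04295 = 1.051 kg·m².
ω_f = L / I = 2394 / 1.051 = 2277 rpm.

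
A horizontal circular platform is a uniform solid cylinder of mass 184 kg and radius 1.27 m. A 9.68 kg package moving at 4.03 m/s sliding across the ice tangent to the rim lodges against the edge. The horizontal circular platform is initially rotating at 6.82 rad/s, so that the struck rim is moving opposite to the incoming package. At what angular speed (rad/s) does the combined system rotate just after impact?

|ω_f| ≈ 5.87 rad/s

The axle reaction passes through the central axle and exerts no torque about it; angular momentum about the central axle is conserved through the impact.
I_p = ½(184)(1.27)² = 148.4 kg·m². Taking the sense of the package's angular momentum as positive, L_{package} = m v R = (9.68)(4.03)(1.27) = 49.54 kg·m²/s.
L_i = −I_p ω_p + m v R = −(148.4)(6.82) + 49.54 = -962.5 kg·m²/s.
After sticking, I_f = I_p + m R² = 148.4 + (9.68)(1.27)² = 164.0 kg·m².
ω_f = L_i / I_f = -962.5 / 164.0 = -5.869 rad/s.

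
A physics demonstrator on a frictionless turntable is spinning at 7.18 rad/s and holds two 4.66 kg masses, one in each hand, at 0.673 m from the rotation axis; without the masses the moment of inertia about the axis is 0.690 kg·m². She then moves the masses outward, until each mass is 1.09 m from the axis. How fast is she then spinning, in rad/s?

ω₂ ≈ 3.00 rad/s

With no external torque about the axis, L is conserved: I₁ω₁ = I₂ω₂.
I₁ = 0.690 + 2(4.66)(0.673)² = 4.911 kg·m²; I₂ = 0.690 + 2(4.66)(1.09)² = 11.76 kg·m².
ω₂ = I₁ω₁ / I₂ = (4.911)(7.18 rad/s) / (11.76) = 2.998 rad/s.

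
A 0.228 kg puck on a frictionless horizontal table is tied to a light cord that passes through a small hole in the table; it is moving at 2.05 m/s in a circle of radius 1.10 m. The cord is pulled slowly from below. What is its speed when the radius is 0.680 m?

The only horizontal force on the mass is along the cord (radial), so it exerts no torque about the hole and angular momentum m v r is conserved.
v₂ = v₁ r₁ / r₂ = (2.05)(1.10) / (0.680) = 3.316 m/s.

v₂ ≈ 3.32 m/s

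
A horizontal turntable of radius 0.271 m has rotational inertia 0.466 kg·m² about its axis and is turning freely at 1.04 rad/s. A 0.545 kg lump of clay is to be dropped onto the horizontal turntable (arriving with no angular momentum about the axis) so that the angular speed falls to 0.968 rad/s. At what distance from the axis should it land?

r ≈ 0.252 m

No external torque acts about the axis; L_before = L_after.
I_p ω_i = (I_p + m r²) ω_f ⇒ m r² = I_p(ω_i/ω_f − 1) = 0.4660(1.04/0.968 − 1) = 0.03466 kg·m².
r = √(0.03466/0.545) = 0.2522 m.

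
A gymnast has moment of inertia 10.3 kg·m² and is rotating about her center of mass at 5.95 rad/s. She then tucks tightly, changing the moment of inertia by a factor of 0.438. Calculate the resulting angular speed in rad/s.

ω₂ ≈ 13.6 rad/s

Angular momentum about the spin axis is conserved since the torque about it is zero.
I₂ = 0.438 × 10.3 = 4.511 kg·m².
ω₂ = I₁ω₁ / I₂ = (10.30)(5.95 rad/s) / (4.511) = 13.58 rad/s.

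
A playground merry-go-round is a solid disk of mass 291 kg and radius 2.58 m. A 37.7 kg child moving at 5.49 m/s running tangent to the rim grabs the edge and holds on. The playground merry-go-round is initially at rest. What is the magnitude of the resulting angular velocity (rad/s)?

The axle reaction passes through the axle and exerts no torque about it; angular momentum about the axle is conserved through the impact.
I_p = ½(291)(2.58)² = 968.5 kg·m². Taking the sense of the child's angular momentum as positive, L_{child} = m v R = (37.7)(5.49)(2.58) = 534.0 kg·m²/s.
L_i = 0 + 534.0 = 534.0 kg·m²/s.
After sticking, I_f = I_p + m R² = 968.5 + (37.7)(2.58)² = 1219 kg·m².
ω_f = L_i / I_f = 534.0 / 1219 = 0.4379 rad/s.

|ω_f| ≈ 0.438 rad/s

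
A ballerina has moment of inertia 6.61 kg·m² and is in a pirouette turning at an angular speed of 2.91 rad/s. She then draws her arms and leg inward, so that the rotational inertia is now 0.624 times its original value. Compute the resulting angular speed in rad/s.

ω₂ ≈ 4.66 rad/s

Angular momentum about the spin axis is conserved since the torque about it is zero.
I₂ = 0.624 × 6.61 = 4.125 kg·m².
ω₂ = I₁ω₁ / I₂ = (6.610)(2.91 rad/s) / (4.125) = 4.663 rad/s.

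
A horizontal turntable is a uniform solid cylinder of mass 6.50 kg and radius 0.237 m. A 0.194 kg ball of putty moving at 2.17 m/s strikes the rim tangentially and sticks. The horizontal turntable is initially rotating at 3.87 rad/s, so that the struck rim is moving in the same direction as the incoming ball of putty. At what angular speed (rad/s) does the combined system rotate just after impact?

The axle reaction passes through the axle and exerts no torque about it; angular momentum about the axle is conserved through the impact.
I_p = ½(6.50)(0.237)² = 0.1825 kg·m². Taking the sense of the ball of putty's angular momentum as positive, L_{ball} = m v R = (0.194)(2.17)(0.237) = 0.09977 kg·m²/s.
L_i = +I_p ω_p + m v R = +(0.1825)(3.87) + 0.09977 = 0.8062 kg·m²/s.
After sticking, I_f = I_p + m R² = 0.1825 + (0.194)(0.237)² = 0.1934 kg·m².
ω_f = L_i / I_f = 0.8062 / 0.1934 = 4.168 rad/s.

|ω_f| ≈ 4.17 rad/s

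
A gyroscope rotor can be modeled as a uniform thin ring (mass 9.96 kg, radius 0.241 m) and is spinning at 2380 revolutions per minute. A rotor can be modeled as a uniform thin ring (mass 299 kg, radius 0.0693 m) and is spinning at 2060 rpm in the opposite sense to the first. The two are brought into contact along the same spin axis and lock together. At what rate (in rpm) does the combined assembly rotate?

|ω_f| ≈ 785 rpm

The coupling torques are internal; angular momentum about the shared axis is conserved.
Moments of inertia: I_A = (9.96)(0.241)² = 0.5785 kg·m²; I_B = (299)(0.0693)² = 1.436 kg·m².
Taking A's sense as positive: L = (0.5785)(2380) − (1.436)(2060) = -1581 kg·m²·rpm.
Combined I = 0.5785 + 1.436 = 2.014 kg·m².
ω_f = L / I = -1581 / 2.014 = -785.0 rpm.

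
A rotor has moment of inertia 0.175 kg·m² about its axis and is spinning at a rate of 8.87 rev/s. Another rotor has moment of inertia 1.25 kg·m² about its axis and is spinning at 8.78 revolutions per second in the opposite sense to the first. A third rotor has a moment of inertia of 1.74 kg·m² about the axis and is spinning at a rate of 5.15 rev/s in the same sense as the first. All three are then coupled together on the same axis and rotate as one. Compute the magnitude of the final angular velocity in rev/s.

|ω_f| ≈ 0.146 rev/s

The coupling torques are internal; angular momentum about the shared axis is conserved.
Taking A's sense as positive: L = (0.1750)(8.87) − (1.250)(8.78) + (1.740)(5.15) = -0.4617 kg·m²·rev/s.
Combined I = 0.1750 + 1.250 + 1.740 = 3.165 kg·m².
ω_f = L / I = -0.4617 / 3.165 = -0.1459 rev/s.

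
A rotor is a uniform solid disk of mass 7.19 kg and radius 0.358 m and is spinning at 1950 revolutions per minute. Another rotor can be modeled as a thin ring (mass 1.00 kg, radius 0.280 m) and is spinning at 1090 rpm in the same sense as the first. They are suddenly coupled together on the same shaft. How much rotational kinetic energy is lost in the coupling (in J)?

ΔKE lost ≈ 272 J

The coupling torques are internal; angular momentum about the shared axis is conserved.
Moments of inertia: I_A = ½(7.19)(0.358)² = 0.4607 kg·m²; I_B = (1.00)(0.280)² = 0.07840 kg·m².
Taking A's sense as positive: L = (0.4607)(1950) + (0.07840)(1090) = 983.9 kg·m²·rpm.
Combined I = 0.4607 + 0.07840 = 0.5391 kg·m².
ω_f = L / I = 983.9 / 0.5391 = 1825 rpm.
KE_i = ½ΣIω² = 10120 J; KE_f = ½(0.5391)(191.1)² = 9845 J.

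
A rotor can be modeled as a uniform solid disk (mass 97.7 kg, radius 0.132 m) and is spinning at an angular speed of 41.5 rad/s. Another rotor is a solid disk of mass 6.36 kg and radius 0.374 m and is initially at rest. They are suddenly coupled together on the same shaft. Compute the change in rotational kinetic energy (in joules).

The coupling torques are internal; angular momentum about the shared axis is conserved.
Moments of inertia: I_A = ½(97.7)(0.132)² = 0.8512 kg·m²; I_B = ½(6.36)(0.374)² = 0.4448 kg·m².
Taking A's sense as positive: L = (0.8512)(41.5) = 35.32 kg·m²·rad/s.
Combined I = 0.8512 + 0.4448 = 1.296 kg·m².
ω_f = L / I = 35.32 / 1.296 = 27.26 rad/s.
KE_i = ½ΣIω² = 733.0 J; KE_f = ½(1.296)(27.26)² = 481.4 J.

ΔKE ≈ -252 J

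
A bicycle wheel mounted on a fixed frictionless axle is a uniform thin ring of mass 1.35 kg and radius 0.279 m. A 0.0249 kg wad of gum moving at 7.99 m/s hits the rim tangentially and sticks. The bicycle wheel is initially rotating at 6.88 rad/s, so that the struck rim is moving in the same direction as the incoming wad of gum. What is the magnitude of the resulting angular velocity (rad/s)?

The axle reaction passes through the axle and exerts no torque about it; angular momentum about the axle is conserved through the impact.
I_p = (1.35)(0.279)² = 0.1051 kg·m². Taking the sense of the wad of gum's angular momentum as positive, L_{wad} = m v R = (0.0249)(7.99)(0.279) = 0.05551 kg·m²/s.
L_i = +I_p ω_p + m v R = +(0.1051)(6.88) + 0.05551 = 0.7785 kg·m²/s.
After sticking, I_f = I_p + m R² = 0.1051 + (0.0249)(0.279)² = 0.1070 kg·m².
ω_f = L_i / I_f = 0.7785 / 0.1070 = 7.274 rad/s.

|ω_f| ≈ 7.27 rad/s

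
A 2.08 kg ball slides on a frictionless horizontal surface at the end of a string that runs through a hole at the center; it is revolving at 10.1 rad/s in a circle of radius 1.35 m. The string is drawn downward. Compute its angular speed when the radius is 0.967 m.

ω₂ ≈ 19.7 rad/s

No torque about the axis ⇒ m r₁² ω₁ = m r₂² ω₂.
ω₂ = ω₁ (r₁/r₂)² = (10.1)(1.35/0.967)² = 19.69 rad/s.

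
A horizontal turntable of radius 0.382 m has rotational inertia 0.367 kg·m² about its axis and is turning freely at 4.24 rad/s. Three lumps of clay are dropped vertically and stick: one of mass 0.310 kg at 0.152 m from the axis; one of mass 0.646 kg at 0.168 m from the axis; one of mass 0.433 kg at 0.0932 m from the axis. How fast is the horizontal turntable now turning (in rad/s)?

ω_f ≈ 3.93 rad/s

The added mass arrives with no angular momentum about the axis, and any external torque about the axis is negligible, so the system's angular momentum is conserved.
Added inertia Σmr² = (0.310)(0.152)² + (0.646)(0.168)² + (0.433)(0.0932)² = 0.02916 kg·m²; I_f = 0.3670 + 0.02916 = 0.3962 kg·m².
ω_f = I_p ω_i / I_f = (0.3670)(4.24) / 0.3962 = 3.928 rad/s.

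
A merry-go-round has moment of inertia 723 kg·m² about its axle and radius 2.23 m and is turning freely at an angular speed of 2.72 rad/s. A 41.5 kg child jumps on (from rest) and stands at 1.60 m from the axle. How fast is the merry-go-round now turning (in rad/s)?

ω_f ≈ 2.37 rad/s

No external torque acts about the axle; L_before = L_after.
Added inertia Σmr² = (41.5)(1.60)² = 106.2 kg·m²; I_f = 723.0 + 106.2 = 829.2 kg·m².
ω_f = I_p ω_i / I_f = (723.0)(2.72) / 829.2 = 2.372 rad/s.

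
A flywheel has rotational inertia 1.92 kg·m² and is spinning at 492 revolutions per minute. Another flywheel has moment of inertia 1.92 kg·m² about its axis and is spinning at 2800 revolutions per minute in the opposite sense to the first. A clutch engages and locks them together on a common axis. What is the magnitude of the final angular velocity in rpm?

|ω_f| ≈ 1150 rpm

No external torque acts about the common axis, so total angular momentum is conserved.
Taking A's sense as positive: L = (1.920)(492) − (1.920)(2800) = -4431 kg·m²·rpm.
Combined I = 1.920 + 1.920 = 3.840 kg·m².
ω_f = L / I = -4431 / 3.840 = -1154 rpm.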